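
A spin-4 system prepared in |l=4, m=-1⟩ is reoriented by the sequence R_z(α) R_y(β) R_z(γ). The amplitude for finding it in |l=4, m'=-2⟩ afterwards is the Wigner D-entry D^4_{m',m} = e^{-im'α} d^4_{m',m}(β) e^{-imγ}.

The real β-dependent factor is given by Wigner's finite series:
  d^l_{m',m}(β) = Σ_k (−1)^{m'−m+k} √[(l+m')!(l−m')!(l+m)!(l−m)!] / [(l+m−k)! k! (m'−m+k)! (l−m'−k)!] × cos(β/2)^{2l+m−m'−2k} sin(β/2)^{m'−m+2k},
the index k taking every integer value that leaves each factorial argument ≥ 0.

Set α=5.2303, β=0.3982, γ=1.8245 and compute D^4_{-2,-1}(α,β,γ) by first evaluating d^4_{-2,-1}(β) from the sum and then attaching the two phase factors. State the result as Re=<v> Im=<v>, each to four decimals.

Re=0.5622 Im=-0.1624

First d^4_{-2,-1}(β=0.3982), then the phase factors e^{-i(-2)α} and e^{-i(-1)γ}:
Half-angle: c=0.980245, s=0.197787. N=√(2·720·6·120)=1018.233765
k: max(0,(-1)−(-2))=1 … min(4+(-1),4−(-2))=3
  k=1: (−1)^0·1018.2338/(240)·0.9802^7·0.1978^1 = +0.729755
  k=2: (−1)^1·1018.2338/(48)·0.9802^5·0.1978^3 = -0.148550
  k=3: (−1)^2·1018.2338/(72)·0.9802^3·0.1978^5 = +0.004032
d^4_{-2,-1}(0.3982) = +0.729755 -0.148550 +0.004032 = +0.585236
D = (-0.509819-0.860282i)·(+0.585236)·(-0.250991+0.967989i) = +0.562238-0.162448i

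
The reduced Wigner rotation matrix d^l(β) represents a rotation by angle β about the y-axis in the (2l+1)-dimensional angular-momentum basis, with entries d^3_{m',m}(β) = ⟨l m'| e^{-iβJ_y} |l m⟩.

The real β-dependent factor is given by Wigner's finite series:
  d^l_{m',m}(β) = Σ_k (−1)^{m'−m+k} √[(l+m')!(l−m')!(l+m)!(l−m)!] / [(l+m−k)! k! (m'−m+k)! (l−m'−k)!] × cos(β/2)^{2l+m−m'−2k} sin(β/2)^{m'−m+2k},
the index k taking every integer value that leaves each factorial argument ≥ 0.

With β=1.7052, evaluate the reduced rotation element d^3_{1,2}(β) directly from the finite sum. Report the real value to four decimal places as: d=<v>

d^3_{1,2}(β=1.7052) via Wigner's sum:
With c≡cos(β/2)=0.658028 and s≡sin(β/2)=0.752994, N=[24·2·120·1]^{1/2}=75.894664
Admissible k: 1..2 (factorial args all ≥0)
  k=1: (−1)^0·75.8947/(24)·0.6580^5·0.7530^1 = +0.293773
  k=2: (−1)^1·75.8947/(12)·0.6580^3·0.7530^3 = -0.769372
d^3_{1,2}(1.7052) = +0.293773 -0.769372 = -0.475599

d=-0.4756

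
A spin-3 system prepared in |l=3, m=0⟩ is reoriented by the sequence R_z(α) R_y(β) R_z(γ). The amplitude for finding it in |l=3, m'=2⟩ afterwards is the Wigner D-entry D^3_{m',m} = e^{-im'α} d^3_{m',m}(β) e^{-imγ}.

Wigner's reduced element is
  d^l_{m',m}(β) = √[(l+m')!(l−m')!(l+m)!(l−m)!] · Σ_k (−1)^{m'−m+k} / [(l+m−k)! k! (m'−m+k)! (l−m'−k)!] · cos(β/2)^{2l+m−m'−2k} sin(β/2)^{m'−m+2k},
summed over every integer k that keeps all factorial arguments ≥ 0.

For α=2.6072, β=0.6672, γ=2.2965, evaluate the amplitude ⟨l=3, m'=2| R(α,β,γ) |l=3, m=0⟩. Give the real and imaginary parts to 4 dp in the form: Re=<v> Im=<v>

Re=0.1982 Im=0.3611

D^3_{2,0}(2.6072,0.6672,2.2965) = e^{-i·2·2.6072}·d^3_{2,0}(0.6672)·e^{-i·0·2.2965}. Compute d first:
c=cos(0.6672/2)=0.944870, s=sin(0.6672/2)=0.327447; N=√[120·1·6·6]=65.726707
k: max(0,(0)−(2))=0 … min(3+(0),3−(2))=1
  k=0: (−1)^2·65.7267/(12)·0.9449^4·0.3274^2 = +0.468090
  k=1: (−1)^3·65.7267/(12)·0.9449^2·0.3274^4 = -0.056217
d^3_{2,0}(0.6672) = +0.468090 -0.056217 = +0.411873
Phases: e^{-i·(2)·2.6072}=+0.481189+0.876617i, e^{-i·(0)·2.2965}=+1.000000+0.000000i ⇒ D=+0.198189+0.361055i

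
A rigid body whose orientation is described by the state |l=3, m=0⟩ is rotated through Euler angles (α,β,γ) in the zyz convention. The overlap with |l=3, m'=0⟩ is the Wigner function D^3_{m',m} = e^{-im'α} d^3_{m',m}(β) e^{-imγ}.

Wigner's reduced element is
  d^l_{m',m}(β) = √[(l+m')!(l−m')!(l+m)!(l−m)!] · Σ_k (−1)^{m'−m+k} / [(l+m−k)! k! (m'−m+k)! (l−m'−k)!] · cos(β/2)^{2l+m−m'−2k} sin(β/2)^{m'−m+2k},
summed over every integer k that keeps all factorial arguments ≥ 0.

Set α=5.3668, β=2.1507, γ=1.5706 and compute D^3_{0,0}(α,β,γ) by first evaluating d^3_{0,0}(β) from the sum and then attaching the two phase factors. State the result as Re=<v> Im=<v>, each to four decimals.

Re=0.4106 Im=0.0000

First d^3_{0,0}(β=2.1507), then the phase factors e^{-i(0)α} and e^{-i(0)γ}:
With c≡cos(β/2)=0.475424 and s≡sin(β/2)=0.879757, N=[6·6·6·6]^{1/2}=36.000000
k∈{0,1,2,3} keeps every argument non-negative
  k=0: (−1)^0·36.0000/(36)·0.4754^6·0.8798^0 = +0.011548
  k=1: (−1)^1·36.0000/(4)·0.4754^4·0.8798^2 = -0.355872
  k=2: (−1)^2·36.0000/(4)·0.4754^2·0.8798^4 = +1.218584
  k=3: (−1)^3·36.0000/(36)·0.4754^0·0.8798^6 = -0.463634
d^3_{0,0}(2.1507) = +0.011548 -0.355872 +1.218584 -0.463634 = +0.410626
Phases: e^{-i·(0)·5.3668}=+1.000000+0.000000i, e^{-i·(0)·1.5706}=+1.000000+0.000000i ⇒ D=+0.410626+0.000000i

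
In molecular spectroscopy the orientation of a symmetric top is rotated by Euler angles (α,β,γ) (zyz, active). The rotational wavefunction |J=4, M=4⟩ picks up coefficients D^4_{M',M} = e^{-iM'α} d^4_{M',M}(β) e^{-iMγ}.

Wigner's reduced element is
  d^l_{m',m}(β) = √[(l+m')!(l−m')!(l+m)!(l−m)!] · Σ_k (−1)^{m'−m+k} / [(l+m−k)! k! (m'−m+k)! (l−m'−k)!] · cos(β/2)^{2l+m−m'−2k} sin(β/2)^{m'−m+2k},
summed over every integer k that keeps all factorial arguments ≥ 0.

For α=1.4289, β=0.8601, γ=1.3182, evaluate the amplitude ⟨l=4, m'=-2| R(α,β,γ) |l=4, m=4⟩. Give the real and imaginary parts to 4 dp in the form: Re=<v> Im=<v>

First d^4_{-2,4}(β=0.8601), then the phase factors e^{-i(-2)α} and e^{-i(4)γ}:
With c≡cos(β/2)=0.908945 and s≡sin(β/2)=0.416916, N=[2·720·40320·1]^{1/2}=7619.763776
Admissible k: 6..6 (factorial args all ≥0)
  k=6: (−1)^0·7619.7638/(1440)·0.9089^2·0.4169^6 = +0.022959
d^4_{-2,4}(0.8601) = +0.022959
D = (-0.960000+0.279999i)·(+0.022959)·(+0.531534+0.847037i) = -0.017160-0.015252i

Re=-0.0172 Im=-0.0153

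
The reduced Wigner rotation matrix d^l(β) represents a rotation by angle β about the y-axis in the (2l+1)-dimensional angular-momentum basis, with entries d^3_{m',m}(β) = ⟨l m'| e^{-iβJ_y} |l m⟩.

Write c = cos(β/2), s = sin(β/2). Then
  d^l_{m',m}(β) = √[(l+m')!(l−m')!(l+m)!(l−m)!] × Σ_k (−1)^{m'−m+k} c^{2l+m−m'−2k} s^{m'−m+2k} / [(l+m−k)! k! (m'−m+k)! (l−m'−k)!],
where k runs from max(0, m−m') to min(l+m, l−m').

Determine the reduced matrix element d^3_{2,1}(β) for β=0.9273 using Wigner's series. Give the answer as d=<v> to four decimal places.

d=-0.4048

d^3_{2,1}(β=0.9273) via Wigner's sum:
Half-angle: c=0.894426, s=0.447216. N=√(120·1·24·2)=75.894664
Admissible k: 0..1 (factorial args all ≥0)
  k=0: (−1)^1·75.8947/(24)·0.8944^5·0.4472^1 = -0.809542
  k=1: (−1)^2·75.8947/(12)·0.8944^3·0.4472^3 = +0.404776
d^3_{2,1}(0.9273) = -0.809542 +0.404776 = -0.404766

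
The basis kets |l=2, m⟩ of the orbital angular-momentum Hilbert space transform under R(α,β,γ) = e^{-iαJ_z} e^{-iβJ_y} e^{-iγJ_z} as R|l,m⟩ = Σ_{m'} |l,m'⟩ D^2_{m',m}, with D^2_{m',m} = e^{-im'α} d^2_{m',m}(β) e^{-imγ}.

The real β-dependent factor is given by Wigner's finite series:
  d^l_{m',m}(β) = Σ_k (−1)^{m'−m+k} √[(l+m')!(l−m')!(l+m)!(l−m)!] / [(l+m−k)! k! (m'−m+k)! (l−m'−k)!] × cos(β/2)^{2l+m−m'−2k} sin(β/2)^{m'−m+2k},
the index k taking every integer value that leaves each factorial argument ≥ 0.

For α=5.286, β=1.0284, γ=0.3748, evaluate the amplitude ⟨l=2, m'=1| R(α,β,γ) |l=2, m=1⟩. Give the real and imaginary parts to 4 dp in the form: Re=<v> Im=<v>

Re=0.0199 Im=0.0143

First d^2_{1,1}(β=1.0284), then the phase factors e^{-i(1)α} and e^{-i(1)γ}:
c=cos(1.0284/2)=0.870686, s=sin(1.0284/2)=0.491838; N=√[6·1·6·1]=6.000000
k∈{0,1} keeps every argument non-negative
  k=0: (−1)^0·6.0000/(6)·0.8707^4·0.4918^0 = +0.574708
  k=1: (−1)^1·6.0000/(2)·0.8707^2·0.4918^2 = -0.550161
d^2_{1,1}(1.0284) = +0.574708 -0.550161 = +0.024547
D = (+0.542669+0.839947i)·(+0.024547)·(+0.930581-0.366086i) = +0.019944+0.014310i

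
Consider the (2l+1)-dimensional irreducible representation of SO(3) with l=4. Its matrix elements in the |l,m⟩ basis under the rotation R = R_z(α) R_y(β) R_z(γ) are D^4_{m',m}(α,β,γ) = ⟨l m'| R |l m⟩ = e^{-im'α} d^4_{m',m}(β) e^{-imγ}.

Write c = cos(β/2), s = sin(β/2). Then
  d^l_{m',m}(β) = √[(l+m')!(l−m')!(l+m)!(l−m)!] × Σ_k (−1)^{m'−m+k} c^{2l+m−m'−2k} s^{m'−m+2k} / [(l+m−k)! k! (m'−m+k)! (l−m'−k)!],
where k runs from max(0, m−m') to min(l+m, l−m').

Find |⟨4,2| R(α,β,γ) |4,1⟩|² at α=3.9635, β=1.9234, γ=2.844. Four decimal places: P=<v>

P=0.1124

Split into d^4_{2,1}(β=1.9234) × two z-phases.
c=cos(1.9234/2)=0.572127, s=sin(1.9234/2)=0.820165; N=√[720·2·120·6]=1018.233765
k: max(0,(1)−(2))=0 … min(4+(1),4−(2))=2
  k=0: (−1)^1·1018.2338/(240)·0.5721^7·0.8202^1 = -0.069820
  k=1: (−1)^2·1018.2338/(48)·0.5721^5·0.8202^3 = +0.717416
  k=2: (−1)^3·1018.2338/(72)·0.5721^3·0.8202^5 = -0.982875
d^4_{2,1}(1.9234) = -0.069820 +0.717416 -0.982875 = -0.335280
|D^4_{2,1}|² = |d^4_{2,1}(β)|² = (-0.335280)² = 0.112413 (the z-rotation phases have unit modulus)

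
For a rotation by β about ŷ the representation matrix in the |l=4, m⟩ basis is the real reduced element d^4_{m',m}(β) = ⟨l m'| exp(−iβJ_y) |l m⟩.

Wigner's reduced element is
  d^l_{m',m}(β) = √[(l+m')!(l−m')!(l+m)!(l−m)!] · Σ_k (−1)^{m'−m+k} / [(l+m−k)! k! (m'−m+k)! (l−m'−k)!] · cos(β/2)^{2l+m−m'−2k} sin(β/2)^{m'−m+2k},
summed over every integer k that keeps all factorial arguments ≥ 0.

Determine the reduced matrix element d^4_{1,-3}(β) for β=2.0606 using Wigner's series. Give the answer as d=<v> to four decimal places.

d^4_{1,-3}(β=2.0606) via Wigner's sum:
With c≡cos(β/2)=0.514562 and s≡sin(β/2)=0.857453, N=[120·6·1·5040]^{1/2}=1904.940944
k: max(0,(-3)−(1))=0 … min(4+(-3),4−(1))=1
  k=0: (−1)^4·1904.9409/(144)·0.5146^4·0.8575^4 = +0.501315
  k=1: (−1)^5·1904.9409/(240)·0.5146^2·0.8575^6 = -0.835234
d^4_{1,-3}(2.0606) = +0.501315 -0.835234 = -0.333919

d=-0.3339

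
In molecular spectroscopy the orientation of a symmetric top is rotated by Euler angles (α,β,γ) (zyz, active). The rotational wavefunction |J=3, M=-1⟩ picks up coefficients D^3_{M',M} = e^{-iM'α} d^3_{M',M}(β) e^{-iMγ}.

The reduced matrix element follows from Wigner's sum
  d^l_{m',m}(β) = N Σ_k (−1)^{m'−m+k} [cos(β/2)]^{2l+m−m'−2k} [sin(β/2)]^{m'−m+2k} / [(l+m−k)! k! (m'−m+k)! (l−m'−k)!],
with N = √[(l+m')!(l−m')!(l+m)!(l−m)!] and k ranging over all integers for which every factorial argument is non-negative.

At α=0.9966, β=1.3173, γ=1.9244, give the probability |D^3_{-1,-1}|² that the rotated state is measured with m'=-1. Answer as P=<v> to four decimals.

First d^3_{-1,-1}(β=1.3173), then the phase factors e^{-i(-1)α} and e^{-i(-1)γ}:
Half-angle: c=0.790819, s=0.612050. N=√(2·24·2·24)=48.000000
k∈{0,1,2} keeps every argument non-negative
  k=0: (−1)^0·48.0000/(48)·0.7908^6·0.6120^0 = +0.244604
  k=1: (−1)^1·48.0000/(6)·0.7908^4·0.6120^2 = -1.172121
  k=2: (−1)^2·48.0000/(8)·0.7908^2·0.6120^4 = +0.526566
d^3_{-1,-1}(1.3173) = +0.244604 -1.172121 +0.526566 = -0.400951
|D^3_{-1,-1}|² = |d^3_{-1,-1}(β)|² = (-0.400951)² = 0.160762 (the z-rotation phases have unit modulus)

P=0.1608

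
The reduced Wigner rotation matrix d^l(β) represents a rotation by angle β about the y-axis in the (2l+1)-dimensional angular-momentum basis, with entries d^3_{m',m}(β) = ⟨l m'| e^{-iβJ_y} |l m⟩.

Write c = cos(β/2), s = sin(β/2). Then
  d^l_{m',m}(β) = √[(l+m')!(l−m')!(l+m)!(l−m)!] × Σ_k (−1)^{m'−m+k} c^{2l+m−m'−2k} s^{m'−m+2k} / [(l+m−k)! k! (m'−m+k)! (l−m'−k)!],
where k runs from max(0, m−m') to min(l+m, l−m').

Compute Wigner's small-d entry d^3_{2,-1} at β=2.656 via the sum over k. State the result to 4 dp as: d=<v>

d^3_{2,-1}(β=2.656) via Wigner's sum:
With c≡cos(β/2)=0.240418 and s≡sin(β/2)=0.970669, N=[120·1·2·24]^{1/2}=75.894664
k∈{0,1} keeps every argument non-negative
  k=0: (−1)^3·75.8947/(12)·0.2404^3·0.9707^3 = -0.080379
  k=1: (−1)^4·75.8947/(24)·0.2404^1·0.9707^5 = +0.655124
d^3_{2,-1}(2.656) = -0.080379 +0.655124 = +0.574745

d=0.5747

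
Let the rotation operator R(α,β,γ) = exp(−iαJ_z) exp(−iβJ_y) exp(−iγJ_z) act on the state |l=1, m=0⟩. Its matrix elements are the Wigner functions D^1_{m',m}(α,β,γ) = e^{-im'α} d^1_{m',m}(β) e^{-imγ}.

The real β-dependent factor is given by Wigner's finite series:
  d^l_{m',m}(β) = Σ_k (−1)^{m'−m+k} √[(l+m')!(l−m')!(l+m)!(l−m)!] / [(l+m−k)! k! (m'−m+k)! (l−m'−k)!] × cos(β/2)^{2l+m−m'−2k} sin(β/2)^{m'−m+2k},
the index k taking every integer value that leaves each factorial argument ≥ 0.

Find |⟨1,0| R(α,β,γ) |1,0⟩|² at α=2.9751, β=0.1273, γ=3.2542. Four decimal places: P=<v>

P=0.9839

Split into d^1_{0,0}(β=0.1273) × two z-phases.
Half-angle: c=0.997975, s=0.063607. N=√(1·1·1·1)=1.000000
The bounds max(0,m−m')=0 and min(l+m,l−m')=1 give 2 terms
  k=0: (−1)^0·1.0000/(1)·0.9980^2·0.0636^0 = +0.995954
  k=1: (−1)^1·1.0000/(1)·0.9980^0·0.0636^2 = -0.004046
d^1_{0,0}(0.1273) = +0.995954 -0.004046 = +0.991908
|D^1_{0,0}|² = |d^1_{0,0}(β)|² = (+0.991908)² = 0.983882 (the z-rotation phases have unit modulus)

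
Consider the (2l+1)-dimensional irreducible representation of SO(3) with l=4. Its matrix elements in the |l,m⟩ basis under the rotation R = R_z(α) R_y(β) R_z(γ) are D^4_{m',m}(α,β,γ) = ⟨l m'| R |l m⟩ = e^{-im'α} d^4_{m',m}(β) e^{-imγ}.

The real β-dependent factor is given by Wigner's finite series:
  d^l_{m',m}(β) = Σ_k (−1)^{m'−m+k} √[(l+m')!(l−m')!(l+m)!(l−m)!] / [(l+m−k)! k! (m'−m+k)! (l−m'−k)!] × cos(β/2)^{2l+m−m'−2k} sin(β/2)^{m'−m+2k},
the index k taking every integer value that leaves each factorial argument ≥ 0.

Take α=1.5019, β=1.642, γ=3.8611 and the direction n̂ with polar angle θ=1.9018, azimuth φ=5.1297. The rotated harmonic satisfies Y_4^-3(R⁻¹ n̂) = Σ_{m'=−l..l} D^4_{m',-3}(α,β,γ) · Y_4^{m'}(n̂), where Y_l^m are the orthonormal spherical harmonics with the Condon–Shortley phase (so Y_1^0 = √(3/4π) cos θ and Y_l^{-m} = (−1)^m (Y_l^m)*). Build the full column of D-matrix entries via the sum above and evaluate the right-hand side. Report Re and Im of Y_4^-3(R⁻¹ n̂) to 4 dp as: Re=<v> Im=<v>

Need the full column D^4_{m',-3} for m'=−4..4 at α=1.5019, β=1.642, γ=3.8611.
cos(β/2)=0.681490, sin(β/2)=0.731828
d^4_{-4,-3}: single k=1 term ⇒ +0.141309;  D = +0.043395-0.134480i
d^4_{-3,-3}: k∈[0..1] ⇒ +0.046524 -0.375553 = -0.329030;  D = +0.305431+0.122361i
d^4_{-2,-3}: k∈[0..1] ⇒ -0.186934 +0.646708 = +0.459774;  D = -0.199958+0.414016i
d^4_{-1,-3}: k∈[0..1] ⇒ +0.425837 -0.818449 = -0.392612;  D = -0.340944-0.194682i
d^4_{0,-3}: k∈[0..1] ⇒ -0.681690 +0.786115 = +0.104425;  D = +0.057900-0.086903i
d^4_{1,-3}: k∈[0..1] ⇒ +0.818449 -0.566294 = +0.252155;  D = -0.199722-0.153927i
d^4_{2,-3}: k∈[0..1] ⇒ -0.745774 +0.286672 = -0.459102;  D = +0.304625-0.343480i
d^4_{3,-3}: k∈[0..1] ⇒ +0.499424 -0.082276 = +0.417149;  D = +0.292297+0.297616i
d^4_{4,-3}: single k=0 term ⇒ -0.216704;  D = -0.164694+0.140841i
Y_4^{m'}(θ=1.9018,φ=5.1297) and Σ D·Y over m':
  (+0.0434-0.1345i)·(-0.0348-0.3523i)  (+0.3054+0.1224i)·(+0.3267+0.1079i)  (-0.2000+0.4140i)·(+0.0524-0.0578i)  (-0.3409-0.1947i)·(+0.1332+0.3005i)  (+0.0579-0.0869i)·(+0.0235+0.0000i)  (-0.1997-0.1539i)·(-0.1332+0.3005i)  (+0.3046-0.3435i)·(+0.0524+0.0578i)  (+0.2923+0.2976i)·(-0.3267+0.1079i)  (-0.1647+0.1408i)·(-0.0348+0.3523i)
Y_4^-3(R⁻¹ n̂) = +0.002782-0.203399i

Re=0.0028 Im=-0.2034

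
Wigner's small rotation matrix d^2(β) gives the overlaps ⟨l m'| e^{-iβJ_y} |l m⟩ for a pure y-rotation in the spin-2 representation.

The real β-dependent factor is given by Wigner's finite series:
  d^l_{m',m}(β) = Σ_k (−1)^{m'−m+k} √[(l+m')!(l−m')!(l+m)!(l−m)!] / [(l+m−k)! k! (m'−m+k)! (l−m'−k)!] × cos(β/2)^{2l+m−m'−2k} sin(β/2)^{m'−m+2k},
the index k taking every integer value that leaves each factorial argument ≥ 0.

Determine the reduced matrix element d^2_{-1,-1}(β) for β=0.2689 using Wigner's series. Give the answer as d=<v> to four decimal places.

d=0.9115

d^2_{-1,-1}(β=0.2689) via Wigner's sum:
c=cos(0.2689/2)=0.990975, s=sin(0.2689/2)=0.134045; N=√[1·6·1·6]=6.000000
k: max(0,(-1)−(-1))=0 … min(2+(-1),2−(-1))=1
  k=0: (−1)^0·6.0000/(6)·0.9910^4·0.1340^0 = +0.964387
  k=1: (−1)^1·6.0000/(2)·0.9910^2·0.1340^2 = -0.052936
d^2_{-1,-1}(0.2689) = +0.964387 -0.052936 = +0.911451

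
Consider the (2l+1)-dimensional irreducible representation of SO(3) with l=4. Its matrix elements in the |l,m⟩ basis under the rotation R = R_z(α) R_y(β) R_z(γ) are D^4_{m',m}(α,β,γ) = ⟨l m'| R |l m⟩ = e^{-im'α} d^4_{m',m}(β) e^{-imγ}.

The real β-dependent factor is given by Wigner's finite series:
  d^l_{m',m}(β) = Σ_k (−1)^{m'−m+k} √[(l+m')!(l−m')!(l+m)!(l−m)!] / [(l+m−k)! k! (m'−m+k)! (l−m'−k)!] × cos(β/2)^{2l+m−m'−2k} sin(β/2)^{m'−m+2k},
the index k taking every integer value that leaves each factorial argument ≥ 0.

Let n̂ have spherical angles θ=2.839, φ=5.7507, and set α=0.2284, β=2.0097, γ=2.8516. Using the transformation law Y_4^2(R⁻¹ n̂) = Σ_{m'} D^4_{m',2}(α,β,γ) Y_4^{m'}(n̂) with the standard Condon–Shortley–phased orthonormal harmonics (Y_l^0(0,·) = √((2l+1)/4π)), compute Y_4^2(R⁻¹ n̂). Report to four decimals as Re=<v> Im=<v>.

Re=0.3260 Im=0.0196

Need the full column D^4_{m',2} for m'=−4..4 at α=0.2284, β=2.0097, γ=2.8516.
cos(β/2)=0.536215, sin(β/2)=0.844082
d^4_{-4,2}: single k=6 term ⇒ +0.550254;  D = +0.042443+0.548614i
d^4_{-3,2}: k∈[5..6] ⇒ +0.741522 -0.612482 = +0.129039;  D = +0.038825+0.123060i
d^4_{-2,2}: k∈[4..6] ⇒ +0.629483 -1.247858 +0.257677 = -0.360698;  D = -0.183592-0.310479i
d^4_{-1,2}: k∈[3..5] ⇒ +0.377018 -1.401344 +0.694490 = -0.329836;  D = -0.227807-0.238528i
d^4_{0,2}: k∈[2..4] ⇒ +0.160666 -1.061654 +0.986519 = +0.085531;  D = +0.071544+0.046872i
d^4_{1,2}: k∈[1..3] ⇒ +0.045645 -0.565527 +0.934229 = +0.414347;  D = +0.389000+0.142696i
d^4_{2,2}: k∈[0..2] ⇒ +0.006835 -0.203228 +0.629483 = +0.433090;  D = +0.429808+0.053216i
d^4_{3,2}: k∈[0..1] ⇒ -0.040255 +0.299249 = +0.258994;  D = +0.257562-0.027200i
d^4_{4,2}: single k=0 term ⇒ +0.089615;  D = +0.084674-0.029345i
Y_4^{m'}(θ=2.839,φ=5.7507) and Σ D·Y over m':
  (+0.0424+0.5486i)·(-0.0019+0.0030i)  (+0.0388+0.1231i)·(+0.0008-0.0316i)  (-0.1836-0.3105i)·(+0.0774+0.1398i)  (-0.2278-0.2385i)·(-0.3917-0.2308i)  (+0.0715+0.0469i)·(+0.4997+0.0000i)  (+0.3890+0.1427i)·(+0.3917-0.2308i)  (+0.4298+0.0532i)·(+0.0774-0.1398i)  (+0.2576-0.0272i)·(-0.0008-0.0316i)  (+0.0847-0.0293i)·(-0.0019-0.0030i)
Y_4^2(R⁻¹ n̂) = +0.326025+0.019567i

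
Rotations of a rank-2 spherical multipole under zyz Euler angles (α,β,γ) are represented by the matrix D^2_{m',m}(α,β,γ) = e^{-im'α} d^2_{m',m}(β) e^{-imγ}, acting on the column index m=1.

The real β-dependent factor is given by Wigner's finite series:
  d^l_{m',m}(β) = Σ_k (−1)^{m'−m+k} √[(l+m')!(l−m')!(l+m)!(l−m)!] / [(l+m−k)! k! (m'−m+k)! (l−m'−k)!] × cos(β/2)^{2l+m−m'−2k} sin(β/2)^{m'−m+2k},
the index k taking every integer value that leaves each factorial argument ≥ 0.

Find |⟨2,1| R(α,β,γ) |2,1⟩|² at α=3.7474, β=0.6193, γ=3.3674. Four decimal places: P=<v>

P=0.3251

D^2_{1,1}(3.7474,0.6193,3.3674) = e^{-i·1·3.7474}·d^2_{1,1}(0.6193)·e^{-i·1·3.3674}. Compute d first:
Half-angle: c=0.952440, s=0.304725. N=√(6·1·6·1)=6.000000
k: max(0,(1)−(1))=0 … min(2+(1),2−(1))=1
  k=0: (−1)^0·6.0000/(6)·0.9524^4·0.3047^0 = +0.822907
  k=1: (−1)^1·6.0000/(2)·0.9524^2·0.3047^2 = -0.252705
d^2_{1,1}(0.6193) = +0.822907 -0.252705 = +0.570203
|D^2_{1,1}|² = |d^2_{1,1}(β)|² = (+0.570203)² = 0.325131 (the z-rotation phases have unit modulus)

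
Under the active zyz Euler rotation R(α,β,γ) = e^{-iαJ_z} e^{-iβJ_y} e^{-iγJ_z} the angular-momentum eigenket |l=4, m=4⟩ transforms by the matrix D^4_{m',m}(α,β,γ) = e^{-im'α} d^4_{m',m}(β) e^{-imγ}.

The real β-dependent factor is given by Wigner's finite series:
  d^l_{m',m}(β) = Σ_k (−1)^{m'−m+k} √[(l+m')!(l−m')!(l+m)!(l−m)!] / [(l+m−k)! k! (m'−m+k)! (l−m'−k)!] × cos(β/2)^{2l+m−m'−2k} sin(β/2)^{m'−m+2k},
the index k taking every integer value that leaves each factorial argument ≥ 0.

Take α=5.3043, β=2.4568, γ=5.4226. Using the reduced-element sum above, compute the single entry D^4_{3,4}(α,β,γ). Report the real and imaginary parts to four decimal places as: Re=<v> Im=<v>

Re=0.0013 Im=0.0001

D^4_{3,4}(5.3043,2.4568,5.4226) = e^{-i·3·5.3043}·d^4_{3,4}(2.4568)·e^{-i·4·5.4226}. Compute d first:
Half-angle: c=0.335745, s=0.941953. N=√(5040·1·40320·1)=14255.272709
k: max(0,(4)−(3))=1 … min(4+(4),4−(3))=1
  k=1: (−1)^0·14255.2727/(5040)·0.3357^7·0.9420^1 = +0.001281
d^4_{3,4}(2.4568) = +0.001281
Attach z-rotation phases: D = e^{-i(3)(5.3043)}·(+0.001281)·e^{-i(4)(5.4226)} = +0.001275+0.000123i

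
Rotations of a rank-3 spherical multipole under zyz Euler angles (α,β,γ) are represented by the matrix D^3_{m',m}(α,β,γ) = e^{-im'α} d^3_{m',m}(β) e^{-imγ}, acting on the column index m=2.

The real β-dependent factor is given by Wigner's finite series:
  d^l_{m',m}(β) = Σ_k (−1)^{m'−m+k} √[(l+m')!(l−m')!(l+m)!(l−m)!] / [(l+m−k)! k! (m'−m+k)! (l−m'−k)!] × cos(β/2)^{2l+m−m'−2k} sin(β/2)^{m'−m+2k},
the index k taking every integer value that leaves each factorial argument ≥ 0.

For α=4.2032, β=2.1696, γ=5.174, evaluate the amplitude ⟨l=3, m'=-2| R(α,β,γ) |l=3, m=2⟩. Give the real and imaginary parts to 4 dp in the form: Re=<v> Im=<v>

Re=-0.0685 Im=-0.1761

Split into d^3_{-2,2}(β=2.1696) × two z-phases.
Half-angle: c=0.467090, s=0.884210. N=√(1·120·120·1)=120.000000
k: max(0,(2)−(-2))=4 … min(3+(2),3−(-2))=5
  k=4: (−1)^0·120.0000/(24)·0.4671^2·0.8842^4 = +0.666795
  k=5: (−1)^1·120.0000/(120)·0.4671^0·0.8842^6 = -0.477895
d^3_{-2,2}(2.1696) = +0.666795 -0.477895 = +0.188899
Phases: e^{-i·(-2)·4.2032}=-0.524747+0.851258i, e^{-i·(2)·5.174}=-0.603254+0.797549i ⇒ D=-0.068450-0.176061i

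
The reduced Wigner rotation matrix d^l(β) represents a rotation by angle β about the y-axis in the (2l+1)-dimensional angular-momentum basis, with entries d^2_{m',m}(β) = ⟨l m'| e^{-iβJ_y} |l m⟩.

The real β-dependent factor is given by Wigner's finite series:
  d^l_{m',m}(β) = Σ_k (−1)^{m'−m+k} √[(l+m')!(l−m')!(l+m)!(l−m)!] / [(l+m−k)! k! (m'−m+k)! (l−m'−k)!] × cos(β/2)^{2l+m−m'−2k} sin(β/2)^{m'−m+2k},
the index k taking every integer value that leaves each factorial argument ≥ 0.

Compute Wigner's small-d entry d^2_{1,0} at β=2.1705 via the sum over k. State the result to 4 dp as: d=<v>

d^2_{1,0}(β=2.1705) via Wigner's sum:
c=cos(2.1705/2)=0.466692, s=sin(2.1705/2)=0.884420; N=√[6·1·2·2]=4.898979
The bounds max(0,m−m')=0 and min(l+m,l−m')=1 give 2 terms
  k=0: (−1)^1·4.8990/(2)·0.4667^3·0.8844^1 = -0.220204
  k=1: (−1)^2·4.8990/(2)·0.4667^1·0.8844^3 = +0.790827
d^2_{1,0}(2.1705) = -0.220204 +0.790827 = +0.570623

d=0.5706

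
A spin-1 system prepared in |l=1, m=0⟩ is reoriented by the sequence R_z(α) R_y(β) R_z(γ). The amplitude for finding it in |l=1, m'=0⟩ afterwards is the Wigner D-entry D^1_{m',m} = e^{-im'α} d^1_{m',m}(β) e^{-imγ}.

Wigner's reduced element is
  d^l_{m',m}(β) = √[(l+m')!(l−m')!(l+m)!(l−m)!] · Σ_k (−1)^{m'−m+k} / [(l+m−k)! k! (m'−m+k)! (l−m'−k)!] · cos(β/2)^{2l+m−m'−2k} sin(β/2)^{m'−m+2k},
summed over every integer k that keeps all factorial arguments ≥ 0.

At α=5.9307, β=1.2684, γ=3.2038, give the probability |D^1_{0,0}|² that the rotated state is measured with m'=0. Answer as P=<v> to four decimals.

Split into d^1_{0,0}(β=1.2684) × two z-phases.
With c≡cos(β/2)=0.805546 and s≡sin(β/2)=0.592533, N=[1·1·1·1]^{1/2}=1.000000
The bounds max(0,m−m')=0 and min(l+m,l−m')=1 give 2 terms
  k=0: (−1)^0·1.0000/(1)·0.8055^2·0.5925^0 = +0.648904
  k=1: (−1)^1·1.0000/(1)·0.8055^0·0.5925^2 = -0.351096
d^1_{0,0}(1.2684) = +0.648904 -0.351096 = +0.297809
|D^1_{0,0}|² = |d^1_{0,0}(β)|² = (+0.297809)² = 0.088690 (the z-rotation phases have unit modulus)

P=0.0887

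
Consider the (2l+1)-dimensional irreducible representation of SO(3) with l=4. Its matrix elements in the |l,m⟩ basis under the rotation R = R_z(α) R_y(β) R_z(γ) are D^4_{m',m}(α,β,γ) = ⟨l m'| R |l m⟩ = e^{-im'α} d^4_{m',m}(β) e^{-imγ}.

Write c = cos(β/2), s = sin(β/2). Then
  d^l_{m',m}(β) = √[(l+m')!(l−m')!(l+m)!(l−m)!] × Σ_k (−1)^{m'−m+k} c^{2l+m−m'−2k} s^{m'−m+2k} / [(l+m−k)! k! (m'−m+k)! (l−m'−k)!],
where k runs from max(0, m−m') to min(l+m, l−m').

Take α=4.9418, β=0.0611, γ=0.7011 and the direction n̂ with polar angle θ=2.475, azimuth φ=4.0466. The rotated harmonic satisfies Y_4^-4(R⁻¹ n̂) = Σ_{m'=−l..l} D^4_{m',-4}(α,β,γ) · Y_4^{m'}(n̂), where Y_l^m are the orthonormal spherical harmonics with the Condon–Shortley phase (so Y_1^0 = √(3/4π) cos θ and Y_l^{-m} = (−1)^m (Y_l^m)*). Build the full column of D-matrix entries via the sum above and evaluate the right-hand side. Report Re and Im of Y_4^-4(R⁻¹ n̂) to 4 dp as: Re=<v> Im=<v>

Re=0.0779 Im=-0.0098

Need the full column D^4_{m',-4} for m'=−4..4 at α=4.9418, β=0.0611, γ=0.7011.
cos(β/2)=0.999533, sin(β/2)=0.030545
d^4_{-4,-4}: single k=0 term ⇒ +0.996273;  D = -0.833099-0.546358i
d^4_{-3,-4}: single k=0 term ⇒ -0.086113;  D = -0.029612+0.080862i
d^4_{-2,-4}: single k=0 term ⇒ +0.004923;  D = +0.004887+0.000597i
d^4_{-1,-4}: single k=0 term ⇒ -0.000213;  D = -0.000023-0.000212i
d^4_{0,-4}: single k=0 term ⇒ +0.000007;  D = -0.000007+0.000002i
d^4_{1,-4}: single k=0 term ⇒ -0.000000;  D = +0.000000+0.000000i
d^4_{2,-4}: single k=0 term ⇒ +0.000000;  D = +0.000000-0.000000i
d^4_{3,-4}: single k=0 term ⇒ -0.000000;  D = -0.000000-0.000000i
d^4_{4,-4}: single k=0 term ⇒ +0.000000;  D = -0.000000+0.000000i
Y_4^{m'}(θ=2.475,φ=4.0466) and Σ D·Y over m':
  (-0.8331-0.5464i)·(-0.0574+0.0298i)  (-0.0296+0.0809i)·(-0.2117-0.0962i)  (+0.0049+0.0006i)·(-0.1007-0.4130i)  (-0.0000-0.0002i)·(+0.1880-0.2393i)  (-0.0000+0.0000i)·(-0.2303+0.0000i)  (+0.0000+0.0000i)·(-0.1880-0.2393i)  (+0.0000-0.0000i)·(-0.1007+0.4130i)  (-0.0000-0.0000i)·(+0.2117-0.0962i)  (-0.0000+0.0000i)·(-0.0574-0.0298i)
Y_4^-4(R⁻¹ n̂) = +0.077855-0.009820i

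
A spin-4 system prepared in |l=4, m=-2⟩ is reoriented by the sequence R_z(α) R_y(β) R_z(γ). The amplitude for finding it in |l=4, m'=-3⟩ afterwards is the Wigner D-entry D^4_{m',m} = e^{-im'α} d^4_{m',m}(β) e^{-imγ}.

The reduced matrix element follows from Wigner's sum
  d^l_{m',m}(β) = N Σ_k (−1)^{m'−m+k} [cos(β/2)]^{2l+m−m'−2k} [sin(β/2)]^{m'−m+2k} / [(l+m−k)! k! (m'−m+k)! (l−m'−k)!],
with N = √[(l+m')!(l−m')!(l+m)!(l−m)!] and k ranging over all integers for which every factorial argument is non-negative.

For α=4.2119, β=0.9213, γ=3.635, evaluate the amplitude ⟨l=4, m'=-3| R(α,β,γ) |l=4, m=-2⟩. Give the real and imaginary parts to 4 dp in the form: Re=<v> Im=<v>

D^4_{-3,-2}(4.2119,0.9213,3.635) = e^{-i·-3·4.2119}·d^4_{-3,-2}(0.9213)·e^{-i·-2·3.635}. Compute d first:
With c≡cos(β/2)=0.895764 and s≡sin(β/2)=0.444530, N=[1·5040·2·720]^{1/2}=2693.993318
k∈{1,2} keeps every argument non-negative
  k=1: (−1)^0·2693.9933/(720)·0.8958^7·0.4445^1 = +0.769697
  k=2: (−1)^1·2693.9933/(240)·0.8958^5·0.4445^3 = -0.568666
d^4_{-3,-2}(0.9213) = +0.769697 -0.568666 = +0.201031
D = (+0.997598+0.069274i)·(+0.201031)·(+0.551350+0.834274i) = +0.098954+0.174990i

Re=0.0990 Im=0.1750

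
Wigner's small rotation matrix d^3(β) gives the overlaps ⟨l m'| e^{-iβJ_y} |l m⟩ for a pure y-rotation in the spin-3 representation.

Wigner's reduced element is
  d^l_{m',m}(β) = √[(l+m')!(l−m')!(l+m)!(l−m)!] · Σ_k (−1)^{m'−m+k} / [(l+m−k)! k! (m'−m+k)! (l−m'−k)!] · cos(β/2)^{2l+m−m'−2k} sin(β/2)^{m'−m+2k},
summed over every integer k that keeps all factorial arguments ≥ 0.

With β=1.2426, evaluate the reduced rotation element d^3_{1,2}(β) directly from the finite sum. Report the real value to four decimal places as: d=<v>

d=-0.0163

d^3_{1,2}(β=1.2426) via Wigner's sum:
c=cos(1.2426/2)=0.813122, s=sin(1.2426/2)=0.582093; N=√[24·2·120·1]=75.894664
Admissible k: 1..2 (factorial args all ≥0)
  k=1: (−1)^0·75.8947/(24)·0.8131^5·0.5821^1 = +0.654292
  k=2: (−1)^1·75.8947/(12)·0.8131^3·0.5821^3 = -0.670617
d^3_{1,2}(1.2426) = +0.654292 -0.670617 = -0.016324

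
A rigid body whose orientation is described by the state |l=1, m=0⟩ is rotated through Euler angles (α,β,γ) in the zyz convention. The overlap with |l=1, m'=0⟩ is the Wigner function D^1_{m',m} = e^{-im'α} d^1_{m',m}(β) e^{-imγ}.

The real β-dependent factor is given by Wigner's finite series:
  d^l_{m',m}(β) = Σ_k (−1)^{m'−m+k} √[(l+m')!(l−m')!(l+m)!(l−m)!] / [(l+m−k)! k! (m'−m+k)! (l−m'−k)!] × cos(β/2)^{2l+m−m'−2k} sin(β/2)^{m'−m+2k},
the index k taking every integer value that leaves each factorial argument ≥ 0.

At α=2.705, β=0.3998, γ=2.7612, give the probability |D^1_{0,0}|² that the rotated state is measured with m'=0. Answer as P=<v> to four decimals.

P=0.8485

D^1_{0,0}(2.705,0.3998,2.7612) = e^{-i·0·2.705}·d^1_{0,0}(0.3998)·e^{-i·0·2.7612}. Compute d first:
c=cos(0.3998/2)=0.980086, s=sin(0.3998/2)=0.198571; N=√[1·1·1·1]=1.000000
The bounds max(0,m−m')=0 and min(l+m,l−m')=1 give 2 terms
  k=0: (−1)^0·1.0000/(1)·0.9801^2·0.1986^0 = +0.960569
  k=1: (−1)^1·1.0000/(1)·0.9801^0·0.1986^2 = -0.039431
d^1_{0,0}(0.3998) = +0.960569 -0.039431 = +0.921139
|D^1_{0,0}|² = |d^1_{0,0}(β)|² = (+0.921139)² = 0.848497 (the z-rotation phases have unit modulus)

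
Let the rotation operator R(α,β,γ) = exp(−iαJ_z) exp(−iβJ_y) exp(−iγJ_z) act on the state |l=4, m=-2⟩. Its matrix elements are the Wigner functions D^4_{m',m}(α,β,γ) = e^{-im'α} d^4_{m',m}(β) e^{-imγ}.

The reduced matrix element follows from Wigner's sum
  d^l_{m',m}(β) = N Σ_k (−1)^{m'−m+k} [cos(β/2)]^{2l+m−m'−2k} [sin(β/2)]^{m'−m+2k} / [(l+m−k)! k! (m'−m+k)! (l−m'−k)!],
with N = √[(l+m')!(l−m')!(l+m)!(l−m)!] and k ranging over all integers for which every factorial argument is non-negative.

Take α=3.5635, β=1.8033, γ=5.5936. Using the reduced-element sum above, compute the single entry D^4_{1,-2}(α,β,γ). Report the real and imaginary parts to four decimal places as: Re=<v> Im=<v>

Re=0.0903 Im=0.3853

D^4_{1,-2}(3.5635,1.8033,5.5936) = e^{-i·1·3.5635}·d^4_{1,-2}(1.8033)·e^{-i·-2·5.5936}. Compute d first:
With c≡cos(β/2)=0.620317 and s≡sin(β/2)=0.784351, N=[120·6·2·720]^{1/2}=1018.233765
The bounds max(0,m−m')=0 and min(l+m,l−m')=2 give 3 terms
  k=0: (−1)^3·1018.2338/(72)·0.6203^5·0.7844^3 = -0.626779
  k=1: (−1)^4·1018.2338/(48)·0.6203^3·0.7844^5 = +1.503143
  k=2: (−1)^5·1018.2338/(240)·0.6203^1·0.7844^7 = -0.480645
d^4_{1,-2}(1.8033) = -0.626779 +1.503143 -0.480645 = +0.395718
D = (-0.912310+0.409501i)·(+0.395718)·(+0.190455-0.981696i) = +0.090323+0.385272i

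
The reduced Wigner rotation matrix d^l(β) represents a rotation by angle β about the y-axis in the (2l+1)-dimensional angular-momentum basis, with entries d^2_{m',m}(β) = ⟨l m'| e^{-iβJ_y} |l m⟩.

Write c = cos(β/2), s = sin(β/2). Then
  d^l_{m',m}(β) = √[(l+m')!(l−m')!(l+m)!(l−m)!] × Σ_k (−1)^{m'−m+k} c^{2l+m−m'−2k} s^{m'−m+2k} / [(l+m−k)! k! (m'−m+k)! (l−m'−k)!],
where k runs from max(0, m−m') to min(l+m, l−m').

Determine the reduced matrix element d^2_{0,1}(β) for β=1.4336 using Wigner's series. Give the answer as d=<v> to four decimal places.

d^2_{0,1}(β=1.4336) via Wigner's sum:
c=cos(1.4336/2)=0.753912, s=sin(1.4336/2)=0.656976; N=√[2·2·6·1]=4.898979
k∈{1,2} keeps every argument non-negative
  k=1: (−1)^0·4.8990/(2)·0.7539^3·0.6570^1 = +0.689583
  k=2: (−1)^1·4.8990/(2)·0.7539^1·0.6570^3 = -0.523653
d^2_{0,1}(1.4336) = +0.689583 -0.523653 = +0.165930

d=0.1659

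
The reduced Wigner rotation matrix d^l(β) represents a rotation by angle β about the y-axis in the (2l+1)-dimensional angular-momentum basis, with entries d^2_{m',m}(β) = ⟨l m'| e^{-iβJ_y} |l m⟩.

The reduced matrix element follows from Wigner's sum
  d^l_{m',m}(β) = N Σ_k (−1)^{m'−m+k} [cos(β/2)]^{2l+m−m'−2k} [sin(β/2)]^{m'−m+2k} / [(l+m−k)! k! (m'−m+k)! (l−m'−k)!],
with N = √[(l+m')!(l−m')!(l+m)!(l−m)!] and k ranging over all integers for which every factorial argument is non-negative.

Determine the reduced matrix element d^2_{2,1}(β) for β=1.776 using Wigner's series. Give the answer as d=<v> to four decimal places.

d=-0.3898

d^2_{2,1}(β=1.776) via Wigner's sum:
With c≡cos(β/2)=0.630965 and s≡sin(β/2)=0.775811, N=[24·1·6·1]^{1/2}=12.000000
Admissible k: 0..0 (factorial args all ≥0)
  k=0: (−1)^1·12.0000/(6)·0.6310^3·0.7758^1 = -0.389764
d^2_{2,1}(1.776) = -0.389764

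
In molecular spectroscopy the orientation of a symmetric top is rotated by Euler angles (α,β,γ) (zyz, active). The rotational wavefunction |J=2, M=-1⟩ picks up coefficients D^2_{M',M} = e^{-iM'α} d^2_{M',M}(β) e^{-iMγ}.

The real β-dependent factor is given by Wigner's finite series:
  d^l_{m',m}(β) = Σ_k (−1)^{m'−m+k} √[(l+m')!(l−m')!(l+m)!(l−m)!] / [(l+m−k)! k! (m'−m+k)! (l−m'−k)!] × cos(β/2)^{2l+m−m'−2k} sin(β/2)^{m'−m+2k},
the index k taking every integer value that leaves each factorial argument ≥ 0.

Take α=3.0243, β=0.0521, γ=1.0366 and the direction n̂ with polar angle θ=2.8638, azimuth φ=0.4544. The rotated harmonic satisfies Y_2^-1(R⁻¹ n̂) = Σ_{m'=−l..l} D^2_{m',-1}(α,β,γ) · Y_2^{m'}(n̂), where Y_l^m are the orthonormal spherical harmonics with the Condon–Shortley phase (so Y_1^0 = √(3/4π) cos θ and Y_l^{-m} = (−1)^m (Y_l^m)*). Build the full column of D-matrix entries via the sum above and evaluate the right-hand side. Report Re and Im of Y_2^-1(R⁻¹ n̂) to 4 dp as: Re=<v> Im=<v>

Re=0.1649 Im=0.0598

Need the full column D^2_{m',-1} for m'=−2..2 at α=3.0243, β=0.0521, γ=1.0366.
cos(β/2)=0.999661, sin(β/2)=0.026047
d^2_{-2,-1}: single k=1 term ⇒ +0.052041;  D = +0.036182+0.037405i
d^2_{-1,-1}: k∈[0..1] ⇒ +0.998644 -0.002034 = +0.996610;  D = -0.604315-0.792486i
d^2_{0,-1}: k∈[0..1] ⇒ -0.063737 +0.000043 = -0.063694;  D = -0.032430-0.054820i
d^2_{1,-1}: k∈[0..1] ⇒ +0.002034 -0.000000 = +0.002034;  D = -0.000823-0.001859i
d^2_{2,-1}: single k=0 term ⇒ -0.000035;  D = -0.000010-0.000034i
Y_2^{m'}(θ=2.8638,φ=0.4544) and Σ D·Y over m':
  (+0.0362+0.0374i)·(+0.0179-0.0229i)  (-0.6043-0.7925i)·(-0.1831+0.0894i)  (-0.0324-0.0548i)·(+0.5596+0.0000i)  (-0.0008-0.0019i)·(+0.1831+0.0894i)  (-0.0000-0.0000i)·(+0.0179+0.0229i)
Y_2^-1(R⁻¹ n̂) = +0.164866+0.059779i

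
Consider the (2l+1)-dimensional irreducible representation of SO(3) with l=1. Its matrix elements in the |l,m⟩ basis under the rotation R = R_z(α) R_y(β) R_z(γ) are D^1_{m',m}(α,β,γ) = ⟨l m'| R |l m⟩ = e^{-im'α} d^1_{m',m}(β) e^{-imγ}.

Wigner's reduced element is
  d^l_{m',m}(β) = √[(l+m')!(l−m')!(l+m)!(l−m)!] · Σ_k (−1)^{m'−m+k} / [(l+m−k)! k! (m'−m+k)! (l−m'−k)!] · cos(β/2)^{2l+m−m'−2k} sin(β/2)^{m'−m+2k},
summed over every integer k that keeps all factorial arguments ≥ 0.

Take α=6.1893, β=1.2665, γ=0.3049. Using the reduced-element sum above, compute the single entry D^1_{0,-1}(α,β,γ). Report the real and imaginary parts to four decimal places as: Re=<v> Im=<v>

Re=-0.6435 Im=-0.2025

D^1_{0,-1}(6.1893,1.2665,0.3049) = e^{-i·0·6.1893}·d^1_{0,-1}(1.2665)·e^{-i·-1·0.3049}. Compute d first:
With c≡cos(β/2)=0.806109 and s≡sin(β/2)=0.591768, N=[1·1·1·2]^{1/2}=1.414214
k: max(0,(-1)−(0))=0 … min(1+(-1),1−(0))=0
  k=0: (−1)^1·1.4142/(1)·0.8061^1·0.5918^1 = -0.674621
d^1_{0,-1}(1.2665) = -0.674621
Attach z-rotation phases: D = e^{-i(0)(6.1893)}·(-0.674621)·e^{-i(-1)(0.3049)} = -0.643505-0.202520i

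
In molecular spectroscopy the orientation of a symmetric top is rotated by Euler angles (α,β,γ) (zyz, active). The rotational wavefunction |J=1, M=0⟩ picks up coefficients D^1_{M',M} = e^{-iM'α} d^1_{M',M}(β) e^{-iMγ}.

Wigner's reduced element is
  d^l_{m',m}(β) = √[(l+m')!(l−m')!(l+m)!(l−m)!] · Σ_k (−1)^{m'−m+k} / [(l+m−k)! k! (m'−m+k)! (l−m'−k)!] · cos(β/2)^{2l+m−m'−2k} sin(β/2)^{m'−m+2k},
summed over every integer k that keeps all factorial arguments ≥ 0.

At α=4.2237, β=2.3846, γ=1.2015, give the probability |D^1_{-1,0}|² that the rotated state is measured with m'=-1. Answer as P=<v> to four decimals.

P=0.2358

First d^1_{-1,0}(β=2.3846), then the phase factors e^{-i(-1)α} and e^{-i(0)γ}:
c=cos(2.3846/2)=0.369524, s=sin(2.3846/2)=0.929221; N=√[1·2·1·1]=1.414214
The bounds max(0,m−m')=1 and min(l+m,l−m')=1 give 1 term
  k=1: (−1)^0·1.4142/(1)·0.3695^1·0.9292^1 = +0.485597
d^1_{-1,0}(2.3846) = +0.485597
|D^1_{-1,0}|² = |d^1_{-1,0}(β)|² = (+0.485597)² = 0.235805 (the z-rotation phases have unit modulus)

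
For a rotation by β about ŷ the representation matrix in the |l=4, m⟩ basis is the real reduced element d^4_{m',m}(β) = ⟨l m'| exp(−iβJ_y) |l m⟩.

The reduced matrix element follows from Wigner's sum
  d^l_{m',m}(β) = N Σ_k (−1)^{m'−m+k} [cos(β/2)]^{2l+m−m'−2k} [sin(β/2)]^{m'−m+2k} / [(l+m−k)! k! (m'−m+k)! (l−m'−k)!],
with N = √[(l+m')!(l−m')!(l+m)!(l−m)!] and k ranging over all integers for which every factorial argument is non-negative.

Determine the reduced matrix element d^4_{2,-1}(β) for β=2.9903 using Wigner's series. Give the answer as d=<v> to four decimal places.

d^4_{2,-1}(β=2.9903) via Wigner's sum:
c=cos(2.9903/2)=0.075574, s=sin(2.9903/2)=0.997140; N=√[720·2·6·120]=1018.233765
The bounds max(0,m−m')=0 and min(l+m,l−m')=2 give 3 terms
  k=0: (−1)^3·1018.2338/(72)·0.0756^5·0.9971^3 = -0.000035
  k=1: (−1)^4·1018.2338/(48)·0.0756^3·0.9971^5 = +0.009026
  k=2: (−1)^5·1018.2338/(240)·0.0756^1·0.9971^7 = -0.314270
d^4_{2,-1}(2.9903) = -0.000035 +0.009026 -0.314270 = -0.305279

d=-0.3053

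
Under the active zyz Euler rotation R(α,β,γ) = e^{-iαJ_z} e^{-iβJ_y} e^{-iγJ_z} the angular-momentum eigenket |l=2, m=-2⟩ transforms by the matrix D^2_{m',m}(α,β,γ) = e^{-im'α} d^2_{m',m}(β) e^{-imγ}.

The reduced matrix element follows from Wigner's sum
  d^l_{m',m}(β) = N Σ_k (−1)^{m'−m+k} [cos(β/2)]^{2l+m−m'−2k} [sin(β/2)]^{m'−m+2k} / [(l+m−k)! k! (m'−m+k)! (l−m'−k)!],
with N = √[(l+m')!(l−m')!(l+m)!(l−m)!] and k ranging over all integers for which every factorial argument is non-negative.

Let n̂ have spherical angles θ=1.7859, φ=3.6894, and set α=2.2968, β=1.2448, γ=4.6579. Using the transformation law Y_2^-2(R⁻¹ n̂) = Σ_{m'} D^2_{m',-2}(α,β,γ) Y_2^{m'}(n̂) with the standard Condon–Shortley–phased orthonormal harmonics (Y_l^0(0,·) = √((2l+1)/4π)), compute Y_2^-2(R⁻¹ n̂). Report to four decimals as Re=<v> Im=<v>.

Re=0.3503 Im=0.1542

Need the full column D^2_{m',-2} for m'=−2..2 at α=2.2968, β=1.2448, γ=4.6579.
cos(β/2)=0.812482, sin(β/2)=0.582987
d^2_{-2,-2}: single k=0 term ⇒ +0.435767;  D = +0.098397+0.424512i
d^2_{-1,-2}: single k=0 term ⇒ -0.625359;  D = -0.361840+0.510045i
d^2_{0,-2}: single k=0 term ⇒ +0.549566;  D = -0.546306+0.059772i
d^2_{1,-2}: single k=0 term ⇒ -0.321973;  D = -0.238674-0.216106i
d^2_{2,-2}: single k=0 term ⇒ +0.115514;  D = +0.001133-0.115509i
Y_2^{m'}(θ=1.7859,φ=3.6894) and Σ D·Y over m':
  (+0.0984+0.4245i)·(+0.1687-0.3278i)  (-0.3618+0.5100i)·(+0.1375-0.0839i)  (-0.5463+0.0598i)·(-0.2723+0.0000i)  (-0.2387-0.2161i)·(-0.1375-0.0839i)  (+0.0011-0.1155i)·(+0.1687+0.3278i)
Y_2^-2(R⁻¹ n̂) = +0.350297+0.154207i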